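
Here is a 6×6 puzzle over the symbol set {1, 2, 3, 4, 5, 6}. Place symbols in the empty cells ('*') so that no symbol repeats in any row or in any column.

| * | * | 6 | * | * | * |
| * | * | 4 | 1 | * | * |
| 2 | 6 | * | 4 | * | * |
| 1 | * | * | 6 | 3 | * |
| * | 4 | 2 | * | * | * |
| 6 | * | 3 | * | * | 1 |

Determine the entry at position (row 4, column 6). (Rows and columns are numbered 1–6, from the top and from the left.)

At row 4, column 3: row 4 has {1,3,6}; column 3 has {2,3,4,6}; that leaves 5.
At row 3, column 3: row 3 has {2,4,6}; column 3 has {2,3,4,5,6}; that leaves 1.
At row 3, column 5: row 3 has {1,2,4,6}; column 5 has {3}; that leaves 5.
At row 3, column 6: row 3 has {1,2,4,5,6}; column 6 has {1}; that leaves 3.
At row 4, column 2: row 4 has {1,3,5,6}; column 2 has {4,6}; that leaves 2.
At row 4, column 6: row 4 has {1,2,3,5,6}; column 6 has {1,3}; that leaves 4.

4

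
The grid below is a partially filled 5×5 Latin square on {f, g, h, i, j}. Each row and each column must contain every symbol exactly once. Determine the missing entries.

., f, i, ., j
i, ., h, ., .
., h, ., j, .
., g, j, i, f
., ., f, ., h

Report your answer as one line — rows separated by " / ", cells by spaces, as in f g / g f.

g f i h j / i j h f g / f h g j i / h g j i f / j i f g h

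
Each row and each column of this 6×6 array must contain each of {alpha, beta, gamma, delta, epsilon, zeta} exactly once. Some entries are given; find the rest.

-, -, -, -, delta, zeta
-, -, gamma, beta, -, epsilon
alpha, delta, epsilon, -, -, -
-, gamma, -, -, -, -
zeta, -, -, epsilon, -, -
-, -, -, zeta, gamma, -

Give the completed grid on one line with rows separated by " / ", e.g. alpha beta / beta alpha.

gamma epsilon beta alpha delta zeta / delta zeta gamma beta alpha epsilon / alpha delta epsilon gamma zeta beta / beta gamma zeta delta epsilon alpha / zeta alpha delta epsilon beta gamma / epsilon beta alpha zeta gamma delta

At row 2, column 1: row 2 has {beta,gamma,epsilon}; column 1 has {alpha,zeta}; that leaves delta.
At row 3, column 4: row 3 has {alpha,delta,epsilon}; column 4 has {beta,epsilon,zeta}; that leaves gamma.
At row 3, column 6: row 3 has {alpha,gamma,delta,epsilon}; column 6 has {epsilon,zeta}; that leaves beta.
At row 1, column 4: row 1 has {delta,zeta}; column 4 has {beta,gamma,epsilon,zeta}; that leaves alpha.
At row 3, column 5: row 3 has {alpha,beta,gamma,delta,epsilon}; column 5 has {gamma,delta}; that leaves zeta.
At row 4, column 4: row 4 has {gamma}; column 4 has {alpha,beta,gamma,epsilon,zeta}; that leaves delta.
At row 4, column 6: row 4 has {gamma,delta}; column 6 has {beta,epsilon,zeta}; that leaves alpha.
At row 6, column 6: row 6 has {gamma,zeta}; column 6 has {alpha,beta,epsilon,zeta}; that leaves delta.
At row 1, column 3: row 1 has {alpha,delta,zeta}; column 3 has {gamma,epsilon}; that leaves beta.
At row 2, column 5: row 2 has {beta,gamma,delta,epsilon}; column 5 has {gamma,delta,zeta}; that leaves alpha.
At row 4, column 3: row 4 has {alpha,gamma,delta}; column 3 has {beta,gamma,epsilon}; that leaves zeta.
At row 5, column 5: row 5 has {epsilon,zeta}; column 5 has {alpha,gamma,delta,zeta}; that leaves beta.
At row 5, column 6: row 5 has {beta,epsilon,zeta}; column 6 has {alpha,beta,delta,epsilon,zeta}; that leaves gamma.
At row 6, column 3: row 6 has {gamma,delta,zeta}; column 3 has {beta,gamma,epsilon,zeta}; that leaves alpha.
At row 1, column 2: row 1 has {alpha,beta,delta,zeta}; column 2 has {gamma,delta}; that leaves epsilon.
At row 2, column 2: row 2 has {alpha,beta,gamma,delta,epsilon}; column 2 has {gamma,delta,epsilon}; that leaves zeta.
At row 4, column 5: row 4 has {alpha,gamma,delta,zeta}; column 5 has {alpha,beta,gamma,delta,zeta}; that leaves epsilon.
At row 5, column 2: row 5 has {beta,gamma,epsilon,zeta}; column 2 has {gamma,delta,epsilon,zeta}; that leaves alpha.
At row 5, column 3: row 5 has {alpha,beta,gamma,epsilon,zeta}; column 3 has {alpha,beta,gamma,epsilon,zeta}; that leaves delta.
At row 6, column 2: row 6 has {alpha,gamma,delta,zeta}; column 2 has {alpha,gamma,delta,epsilon,zeta}; that leaves beta.
At row 1, column 1: row 1 has {alpha,beta,delta,epsilon,zeta}; column 1 has {alpha,delta,zeta}; that leaves gamma.
At row 4, column 1: row 4 has {alpha,gamma,delta,epsilon,zeta}; column 1 has {alpha,gamma,delta,zeta}; that leaves beta.
At row 6, column 1: row 6 has {alpha,beta,gamma,delta,zeta}; column 1 has {alpha,beta,gamma,delta,zeta}; that leaves epsilon.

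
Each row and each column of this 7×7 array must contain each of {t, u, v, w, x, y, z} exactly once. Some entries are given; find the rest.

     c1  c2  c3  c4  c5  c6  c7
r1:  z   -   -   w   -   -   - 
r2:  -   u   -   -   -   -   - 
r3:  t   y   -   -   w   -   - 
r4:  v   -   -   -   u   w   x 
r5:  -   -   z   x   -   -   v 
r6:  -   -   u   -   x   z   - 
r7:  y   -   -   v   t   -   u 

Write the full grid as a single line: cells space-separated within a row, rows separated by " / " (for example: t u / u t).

(r3,c7) = z
(r5,c5) = y
(r6,c1) = w
(r7,c6) = x
(r1,c5) = v
(r2,c1) = x
(r2,c5) = z
(r3,c4) = u
(r3,c6) = v
(r5,c1) = u
(r5,c6) = t
(r7,c3) = w
(r2,c6) = y
(r3,c3) = x
(r5,c2) = w
(r7,c2) = z
(r1,c6) = u
(r2,c4) = t
(r2,c7) = w
(r4,c2) = t
(r4,c3) = y
(r4,c4) = z
(r6,c2) = v
(r6,c4) = y
(r6,c7) = t
(r1,c2) = x
(r1,c3) = t
(r1,c7) = y
(r2,c3) = v

z x t w v u y / x u v t z y w / t y x u w v z / v t y z u w x / u w z x y t v / w v u y x z t / y z w v t x u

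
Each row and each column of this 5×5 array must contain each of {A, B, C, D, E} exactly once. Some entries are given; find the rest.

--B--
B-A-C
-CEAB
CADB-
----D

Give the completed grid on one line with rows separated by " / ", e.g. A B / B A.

E D B C A / B E A D C / D C E A B / C A D B E / A B C E D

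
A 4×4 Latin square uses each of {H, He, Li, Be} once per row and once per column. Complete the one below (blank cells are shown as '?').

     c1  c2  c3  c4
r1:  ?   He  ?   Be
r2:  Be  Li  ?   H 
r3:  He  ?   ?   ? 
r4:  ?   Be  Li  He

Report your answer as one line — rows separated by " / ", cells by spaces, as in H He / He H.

Li He H Be / Be Li He H / He H Be Li / H Be Li He

(r1,c3) = H
(r2,c3) = He
(r3,c2) = H
(r3,c3) = Be
(r3,c4) = Li
(r4,c1) = H
(r1,c1) = Li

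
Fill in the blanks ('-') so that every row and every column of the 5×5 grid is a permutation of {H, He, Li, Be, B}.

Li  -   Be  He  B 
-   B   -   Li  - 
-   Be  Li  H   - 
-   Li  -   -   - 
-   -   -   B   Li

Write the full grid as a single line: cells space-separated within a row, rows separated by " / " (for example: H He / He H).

At row 1, column 2: row 1 has {He,Li,Be,B}; column 2 has {Li,Be,B}; that leaves H.
At row 3, column 5: row 3 has {H,Li,Be}; column 5 has {Li,B}; that leaves He.
At row 4, column 4: row 4 has {Li}; column 4 has {H,He,Li,B}; that leaves Be.
At row 4, column 5: row 4 has {Li,Be}; column 5 has {He,Li,B}; that leaves H.
At row 5, column 2: row 5 has {Li,B}; column 2 has {H,Li,Be,B}; that leaves He.
At row 5, column 3: row 5 has {He,Li,B}; column 3 has {Li,Be}; that leaves H.
At row 2, column 3: row 2 has {Li,B}; column 3 has {H,Li,Be}; that leaves He.
At row 2, column 5: row 2 has {He,Li,B}; column 5 has {H,He,Li,B}; that leaves Be.
At row 3, column 1: row 3 has {H,He,Li,Be}; column 1 has {Li}; that leaves B.
At row 4, column 1: row 4 has {H,Li,Be}; column 1 has {Li,B}; that leaves He.
At row 4, column 3: row 4 has {H,He,Li,Be}; column 3 has {H,He,Li,Be}; that leaves B.
At row 5, column 1: row 5 has {H,He,Li,B}; column 1 has {He,Li,B}; that leaves Be.
At row 2, column 1: row 2 has {He,Li,Be,B}; column 1 has {He,Li,Be,B}; that leaves H.

Li H Be He B / H B He Li Be / B Be Li H He / He Li B Be H / Be He H B Li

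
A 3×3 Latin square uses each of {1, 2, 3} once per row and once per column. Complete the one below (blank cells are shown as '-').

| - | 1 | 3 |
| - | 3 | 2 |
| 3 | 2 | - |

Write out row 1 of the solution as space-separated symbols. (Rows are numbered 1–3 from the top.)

2 1 3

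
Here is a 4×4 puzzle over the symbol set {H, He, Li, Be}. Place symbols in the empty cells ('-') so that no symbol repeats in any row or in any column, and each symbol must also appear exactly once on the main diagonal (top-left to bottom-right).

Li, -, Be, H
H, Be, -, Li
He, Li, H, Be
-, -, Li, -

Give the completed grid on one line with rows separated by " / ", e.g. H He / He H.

Li He Be H / H Be He Li / He Li H Be / Be H Li He

At row 1, column 2: row 1 has {H,Li,Be}; column 2 has {Li,Be}; that leaves He.
At row 2, column 3: row 2 has {H,Li,Be}; column 3 has {H,Li,Be}; that leaves He.
At row 4, column 1: row 4 has {Li}; column 1 has {H,He,Li}; that leaves Be.
At row 4, column 2: row 4 has {Li,Be}; column 2 has {He,Li,Be}; that leaves H.
At row 4, column 4: row 4 has {H,Li,Be}; column 4 has {H,Li,Be}; the diagonal has {H,Li,Be}; that leaves He.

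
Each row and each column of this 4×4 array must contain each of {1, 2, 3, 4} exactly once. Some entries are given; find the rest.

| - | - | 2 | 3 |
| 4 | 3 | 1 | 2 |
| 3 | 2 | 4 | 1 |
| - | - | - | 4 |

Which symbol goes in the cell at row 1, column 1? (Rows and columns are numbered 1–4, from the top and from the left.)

At row 1, column 1: row 1 has {2,3}; column 1 has {3,4}; that leaves 1.

1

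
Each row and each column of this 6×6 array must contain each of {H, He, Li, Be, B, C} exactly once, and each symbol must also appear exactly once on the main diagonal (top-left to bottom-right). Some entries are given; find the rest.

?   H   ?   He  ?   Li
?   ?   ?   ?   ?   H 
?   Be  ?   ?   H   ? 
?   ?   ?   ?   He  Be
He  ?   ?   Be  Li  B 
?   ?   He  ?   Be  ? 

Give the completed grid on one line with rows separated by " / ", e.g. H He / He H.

Be H C He B Li / B He Be Li C H / Li Be B C H He / C B Li H He Be / He C H Be Li B / H Li He B Be C

At row 5, column 2: row 5 has {He,Li,Be,B}; column 2 has {H,Be}; that leaves C.
At row 5, column 3: row 5 has {He,Li,Be,B,C}; column 3 has {He}; that leaves H.
At row 6, column 6: row 6 has {He,Be}; column 6 has {H,Li,Be,B}; the diagonal has {Li}; that leaves C.
At row 3, column 3: row 3 has {H,Be}; column 3 has {H,He}; the diagonal has {Li,C}; that leaves B.
At row 3, column 6: row 3 has {H,Be,B}; column 6 has {H,Li,Be,B,C}; that leaves He.
At row 4, column 4: row 4 has {He,Be}; column 4 has {He,Be}; the diagonal has {Li,B,C}; that leaves H.
At row 1, column 1: row 1 has {H,He,Li}; column 1 has {He}; the diagonal has {H,Li,B,C}; that leaves Be.
At row 1, column 3: row 1 has {H,He,Li,Be}; column 3 has {H,He,B}; that leaves C.
At row 1, column 5: row 1 has {H,He,Li,Be,C}; column 5 has {H,He,Li,Be}; that leaves B.
At row 2, column 2: row 2 has {H}; column 2 has {H,Be,C}; the diagonal has {H,Li,Be,B,C}; that leaves He.
At row 2, column 5: row 2 has {H,He}; column 5 has {H,He,Li,Be,B}; that leaves C.
At row 4, column 3: row 4 has {H,He,Be}; column 3 has {H,He,B,C}; that leaves Li.
At row 2, column 3: row 2 has {H,He,C}; column 3 has {H,He,Li,B,C}; that leaves Be.
At row 4, column 2: row 4 has {H,He,Li,Be}; column 2 has {H,He,Be,C}; that leaves B.
At row 6, column 2: row 6 has {He,Be,C}; column 2 has {H,He,Be,B,C}; that leaves Li.
At row 6, column 4: row 6 has {He,Li,Be,C}; column 4 has {H,He,Be}; that leaves B.
At row 2, column 4: row 2 has {H,He,Be,C}; column 4 has {H,He,Be,B}; that leaves Li.
At row 3, column 4: row 3 has {H,He,Be,B}; column 4 has {H,He,Li,Be,B}; that leaves C.
At row 4, column 1: row 4 has {H,He,Li,Be,B}; column 1 has {He,Be}; that leaves C.
At row 6, column 1: row 6 has {He,Li,Be,B,C}; column 1 has {He,Be,C}; that leaves H.
At row 2, column 1: row 2 has {H,He,Li,Be,C}; column 1 has {H,He,Be,C}; that leaves B.
At row 3, column 1: row 3 has {H,He,Be,B,C}; column 1 has {H,He,Be,B,C}; that leaves Li.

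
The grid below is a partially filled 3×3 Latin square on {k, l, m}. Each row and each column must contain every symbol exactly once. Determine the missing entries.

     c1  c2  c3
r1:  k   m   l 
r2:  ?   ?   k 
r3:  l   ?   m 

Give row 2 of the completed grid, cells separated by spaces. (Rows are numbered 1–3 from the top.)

m l k

Cell (r2,c1): row 2 has {k}; column 1 has {k,l} → m.
Cell (r2,c2): row 2 has {k,m}; column 2 has {m} → l.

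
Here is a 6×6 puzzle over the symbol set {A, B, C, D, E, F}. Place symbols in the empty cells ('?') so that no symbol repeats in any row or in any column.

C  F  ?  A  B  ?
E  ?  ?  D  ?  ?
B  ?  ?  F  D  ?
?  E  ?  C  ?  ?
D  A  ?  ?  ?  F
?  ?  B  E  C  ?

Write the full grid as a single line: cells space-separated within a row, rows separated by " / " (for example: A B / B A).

C F E A B D / E B F D A C / B C A F D E / A E D C F B / D A C B E F / F D B E C A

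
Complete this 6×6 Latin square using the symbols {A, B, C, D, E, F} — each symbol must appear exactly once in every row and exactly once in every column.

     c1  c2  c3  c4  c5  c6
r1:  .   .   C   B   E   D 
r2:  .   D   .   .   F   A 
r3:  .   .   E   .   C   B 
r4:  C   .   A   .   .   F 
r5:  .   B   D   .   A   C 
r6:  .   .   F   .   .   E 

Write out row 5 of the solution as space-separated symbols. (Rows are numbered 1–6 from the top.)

(r2,c3) = B
(r4,c2) = E
(r4,c4) = D
(r4,c5) = B
(r6,c5) = D
(r2,c1) = E
(r2,c4) = C
(r5,c1) = F
(r5,c4) = E

F B D E A C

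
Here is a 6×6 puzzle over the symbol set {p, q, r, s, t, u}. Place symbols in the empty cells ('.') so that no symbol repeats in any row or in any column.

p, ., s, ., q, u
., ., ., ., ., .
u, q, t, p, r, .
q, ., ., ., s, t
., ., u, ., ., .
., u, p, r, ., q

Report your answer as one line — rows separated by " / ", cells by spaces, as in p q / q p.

(r1,c4) = t
(r3,c6) = s
(r4,c3) = r
(r4,c4) = u
(r6,c5) = t
(r1,c2) = r
(r2,c3) = q
(r2,c4) = s
(r4,c2) = p
(r5,c4) = q
(r5,c5) = p
(r5,c6) = r
(r6,c1) = s
(r2,c2) = t
(r2,c5) = u
(r2,c6) = p
(r5,c1) = t
(r5,c2) = s
(r2,c1) = r

p r s t q u / r t q s u p / u q t p r s / q p r u s t / t s u q p r / s u p r t q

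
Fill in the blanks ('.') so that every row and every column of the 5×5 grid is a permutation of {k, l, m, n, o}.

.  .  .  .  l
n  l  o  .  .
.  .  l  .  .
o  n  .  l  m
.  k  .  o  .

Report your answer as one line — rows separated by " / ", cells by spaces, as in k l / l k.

At row 2, column 5: row 2 has {l,n,o}; column 5 has {l,m}; that leaves k.
At row 4, column 3: row 4 has {l,m,n,o}; column 3 has {l,o}; that leaves k.
At row 5, column 5: row 5 has {k,o}; column 5 has {k,l,m}; that leaves n.
At row 2, column 4: row 2 has {k,l,n,o}; column 4 has {l,o}; that leaves m.
At row 3, column 5: row 3 has {l}; column 5 has {k,l,m,n}; that leaves o.
At row 5, column 3: row 5 has {k,n,o}; column 3 has {k,l,o}; that leaves m.
At row 1, column 3: row 1 has {l}; column 3 has {k,l,m,o}; that leaves n.
At row 1, column 4: row 1 has {l,n}; column 4 has {l,m,o}; that leaves k.
At row 3, column 2: row 3 has {l,o}; column 2 has {k,l,n}; that leaves m.
At row 3, column 4: row 3 has {l,m,o}; column 4 has {k,l,m,o}; that leaves n.
At row 5, column 1: row 5 has {k,m,n,o}; column 1 has {n,o}; that leaves l.
At row 1, column 1: row 1 has {k,l,n}; column 1 has {l,n,o}; that leaves m.
At row 1, column 2: row 1 has {k,l,m,n}; column 2 has {k,l,m,n}; that leaves o.
At row 3, column 1: row 3 has {l,m,n,o}; column 1 has {l,m,n,o}; that leaves k.

m o n k l / n l o m k / k m l n o / o n k l m / l k m o n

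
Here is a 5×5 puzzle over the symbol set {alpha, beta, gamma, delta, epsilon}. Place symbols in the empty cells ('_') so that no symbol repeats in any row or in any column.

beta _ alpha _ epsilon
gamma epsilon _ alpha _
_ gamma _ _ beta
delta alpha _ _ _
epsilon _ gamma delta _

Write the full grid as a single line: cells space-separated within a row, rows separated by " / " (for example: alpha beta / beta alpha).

(r1,c2) = delta
(r1,c4) = gamma
(r2,c5) = delta
(r3,c1) = alpha
(r3,c4) = epsilon
(r4,c4) = beta
(r4,c5) = gamma
(r5,c2) = beta
(r5,c5) = alpha
(r2,c3) = beta
(r3,c3) = delta
(r4,c3) = epsilon

beta delta alpha gamma epsilon / gamma epsilon beta alpha delta / alpha gamma delta epsilon beta / delta alpha epsilon beta gamma / epsilon beta gamma delta alpha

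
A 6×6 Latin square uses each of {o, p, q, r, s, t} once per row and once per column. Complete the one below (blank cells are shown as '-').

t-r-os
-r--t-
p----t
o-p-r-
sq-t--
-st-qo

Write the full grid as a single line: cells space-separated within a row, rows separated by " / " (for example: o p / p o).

(r1,c2) = p
(r1,c4) = q
(r2,c1) = q
(r2,c6) = p
(r3,c2) = o
(r3,c5) = s
(r4,c2) = t
(r4,c4) = s
(r4,c6) = q
(r5,c3) = o
(r5,c5) = p
(r5,c6) = r
(r6,c1) = r
(r6,c4) = p
(r2,c3) = s
(r2,c4) = o
(r3,c3) = q
(r3,c4) = r

t p r q o s / q r s o t p / p o q r s t / o t p s r q / s q o t p r / r s t p q o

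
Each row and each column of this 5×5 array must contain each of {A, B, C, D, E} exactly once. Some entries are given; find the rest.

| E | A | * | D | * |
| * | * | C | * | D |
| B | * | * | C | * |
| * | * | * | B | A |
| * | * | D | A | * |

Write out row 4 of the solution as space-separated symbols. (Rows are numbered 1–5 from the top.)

D C E B A

(r1,c3) = B
(r1,c5) = C
(r2,c1) = A
(r2,c4) = E
(r3,c5) = E
(r4,c3) = E
(r5,c1) = C
(r5,c5) = B
(r2,c2) = B
(r3,c2) = D
(r3,c3) = A
(r4,c1) = D
(r4,c2) = C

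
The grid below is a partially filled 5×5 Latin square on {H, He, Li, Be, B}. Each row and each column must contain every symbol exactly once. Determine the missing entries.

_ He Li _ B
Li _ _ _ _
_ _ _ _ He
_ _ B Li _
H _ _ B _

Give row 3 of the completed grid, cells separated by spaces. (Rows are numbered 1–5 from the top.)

row 1 has {He,Li,B}; column 1 has {H,Li} — only Be is left for (r1,c1).
row 1 has {He,Li,Be,B}; column 4 has {Li,B} — only H is left for (r1,c4).
row 3 has {He}; column 1 has {H,Li,Be} — only B is left for (r3,c1).
row 3 has {He,B}; column 4 has {H,Li,B} — only Be is left for (r3,c4).
row 4 has {Li,B}; column 1 has {H,Li,Be,B} — only He is left for (r4,c1).
row 2 has {Li}; column 4 has {H,Li,Be,B} — only He is left for (r2,c4).
row 3 has {He,Be,B}; column 3 has {Li,B} — only H is left for (r3,c3).
row 2 has {He,Li}; column 3 has {H,Li,B} — only Be is left for (r2,c3).
row 2 has {He,Li,Be}; column 5 has {He,B} — only H is left for (r2,c5).
row 3 has {H,He,Be,B}; column 2 has {He} — only Li is left for (r3,c2).

B Li H Be He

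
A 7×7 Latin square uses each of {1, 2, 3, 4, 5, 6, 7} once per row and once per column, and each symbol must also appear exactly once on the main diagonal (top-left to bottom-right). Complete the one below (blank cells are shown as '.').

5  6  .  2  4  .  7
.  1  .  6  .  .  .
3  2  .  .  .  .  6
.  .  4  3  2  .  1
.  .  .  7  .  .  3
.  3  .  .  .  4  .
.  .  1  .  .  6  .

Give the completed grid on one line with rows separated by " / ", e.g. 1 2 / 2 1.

5 6 3 2 4 1 7 / 7 1 2 6 5 3 4 / 3 2 7 4 1 5 6 / 6 5 4 3 2 7 1 / 1 4 5 7 6 2 3 / 2 3 6 1 7 4 5 / 4 7 1 5 3 6 2

(r1,c3) = 3
(r1,c6) = 1
(r3,c3) = 7
(r3,c6) = 5
(r4,c6) = 7
(r5,c5) = 6
(r5,c6) = 2
(r7,c7) = 2
(r2,c6) = 3
(r3,c5) = 1
(r4,c1) = 6
(r4,c2) = 5
(r5,c2) = 4
(r5,c3) = 5
(r6,c7) = 5
(r7,c2) = 7
(r2,c3) = 2
(r2,c7) = 4
(r3,c4) = 4
(r5,c1) = 1
(r6,c3) = 6
(r6,c4) = 1
(r6,c5) = 7
(r7,c1) = 4
(r7,c4) = 5
(r7,c5) = 3
(r2,c1) = 7
(r2,c5) = 5
(r6,c1) = 2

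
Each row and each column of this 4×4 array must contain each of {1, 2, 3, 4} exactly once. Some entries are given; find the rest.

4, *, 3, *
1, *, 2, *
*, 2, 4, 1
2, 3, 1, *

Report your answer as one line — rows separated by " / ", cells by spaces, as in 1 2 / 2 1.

4 1 3 2 / 1 4 2 3 / 3 2 4 1 / 2 3 1 4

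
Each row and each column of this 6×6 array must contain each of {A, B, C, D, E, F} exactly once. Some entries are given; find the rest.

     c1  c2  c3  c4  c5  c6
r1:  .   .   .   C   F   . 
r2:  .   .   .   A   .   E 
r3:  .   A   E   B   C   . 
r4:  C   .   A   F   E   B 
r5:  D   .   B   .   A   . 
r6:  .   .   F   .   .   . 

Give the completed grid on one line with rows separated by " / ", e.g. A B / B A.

E B D C F A / B F C A D E / F A E B C D / C D A F E B / D C B E A F / A E F D B C

At row 1, column 3: row 1 has {C,F}; column 3 has {A,B,E,F}; that leaves D.
At row 1, column 6: row 1 has {C,D,F}; column 6 has {B,E}; that leaves A.
At row 2, column 3: row 2 has {A,E}; column 3 has {A,B,D,E,F}; that leaves C.
At row 3, column 1: row 3 has {A,B,C,E}; column 1 has {C,D}; that leaves F.
At row 3, column 6: row 3 has {A,B,C,E,F}; column 6 has {A,B,E}; that leaves D.
At row 4, column 2: row 4 has {A,B,C,E,F}; column 2 has {A}; that leaves D.
At row 5, column 4: row 5 has {A,B,D}; column 4 has {A,B,C,F}; that leaves E.
At row 6, column 4: row 6 has {F}; column 4 has {A,B,C,E,F}; that leaves D.
At row 6, column 5: row 6 has {D,F}; column 5 has {A,C,E,F}; that leaves B.
At row 6, column 6: row 6 has {B,D,F}; column 6 has {A,B,D,E}; that leaves C.
At row 2, column 1: row 2 has {A,C,E}; column 1 has {C,D,F}; that leaves B.
At row 2, column 2: row 2 has {A,B,C,E}; column 2 has {A,D}; that leaves F.
At row 2, column 5: row 2 has {A,B,C,E,F}; column 5 has {A,B,C,E,F}; that leaves D.
At row 5, column 2: row 5 has {A,B,D,E}; column 2 has {A,D,F}; that leaves C.
At row 5, column 6: row 5 has {A,B,C,D,E}; column 6 has {A,B,C,D,E}; that leaves F.
At row 6, column 2: row 6 has {B,C,D,F}; column 2 has {A,C,D,F}; that leaves E.
At row 1, column 1: row 1 has {A,C,D,F}; column 1 has {B,C,D,F}; that leaves E.
At row 1, column 2: row 1 has {A,C,D,E,F}; column 2 has {A,C,D,E,F}; that leaves B.
At row 6, column 1: row 6 has {B,C,D,E,F}; column 1 has {B,C,D,E,F}; that leaves A.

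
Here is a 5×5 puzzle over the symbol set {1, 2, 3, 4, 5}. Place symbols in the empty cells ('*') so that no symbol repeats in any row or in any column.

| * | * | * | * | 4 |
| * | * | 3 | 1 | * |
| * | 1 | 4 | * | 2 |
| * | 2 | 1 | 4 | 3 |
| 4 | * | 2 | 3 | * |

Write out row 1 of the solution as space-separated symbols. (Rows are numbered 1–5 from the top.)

1 3 5 2 4

(r1,c3): row 1 has {4}; column 3 has {1,2,3,4}, so it must be 5.
(r1,c4): row 1 has {4,5}; column 4 has {1,3,4}, so it must be 2.
(r2,c5): row 2 has {1,3}; column 5 has {2,3,4}, so it must be 5.
(r3,c4): row 3 has {1,2,4}; column 4 has {1,2,3,4}, so it must be 5.
(r4,c1): row 4 has {1,2,3,4}; column 1 has {4}, so it must be 5.
(r5,c2): row 5 has {2,3,4}; column 2 has {1,2}, so it must be 5.
(r5,c5): row 5 has {2,3,4,5}; column 5 has {2,3,4,5}, so it must be 1.
(r1,c2): row 1 has {2,4,5}; column 2 has {1,2,5}, so it must be 3.
(r2,c1): row 2 has {1,3,5}; column 1 has {4,5}, so it must be 2.
(r2,c2): row 2 has {1,2,3,5}; column 2 has {1,2,3,5}, so it must be 4.
(r3,c1): row 3 has {1,2,4,5}; column 1 has {2,4,5}, so it must be 3.
(r1,c1): row 1 has {2,3,4,5}; column 1 has {2,3,4,5}, so it must be 1.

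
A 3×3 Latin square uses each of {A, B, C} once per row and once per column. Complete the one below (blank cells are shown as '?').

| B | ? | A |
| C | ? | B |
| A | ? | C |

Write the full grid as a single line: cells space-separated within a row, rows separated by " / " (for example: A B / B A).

At row 1, column 2: row 1 has {A,B}; column 2 is empty so far; that leaves C.
At row 2, column 2: row 2 has {B,C}; column 2 has {C}; that leaves A.
At row 3, column 2: row 3 has {A,C}; column 2 has {A,C}; that leaves B.

B C A / C A B / A B C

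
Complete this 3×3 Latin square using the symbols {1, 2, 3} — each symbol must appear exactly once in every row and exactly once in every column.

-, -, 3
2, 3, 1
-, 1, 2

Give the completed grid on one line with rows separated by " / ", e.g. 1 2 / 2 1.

(r1,c1) = 1
(r1,c2) = 2
(r3,c1) = 3

1 2 3 / 2 3 1 / 3 1 2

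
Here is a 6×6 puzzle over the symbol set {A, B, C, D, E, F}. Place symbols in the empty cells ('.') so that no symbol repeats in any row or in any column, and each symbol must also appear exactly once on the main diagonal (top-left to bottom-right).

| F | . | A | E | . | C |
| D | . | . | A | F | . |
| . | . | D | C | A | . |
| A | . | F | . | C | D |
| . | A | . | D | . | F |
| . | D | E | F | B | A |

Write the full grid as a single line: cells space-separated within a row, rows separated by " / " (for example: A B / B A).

F B A E D C / D C B A F E / E F D C A B / A E F B C D / B A C D E F / C D E F B A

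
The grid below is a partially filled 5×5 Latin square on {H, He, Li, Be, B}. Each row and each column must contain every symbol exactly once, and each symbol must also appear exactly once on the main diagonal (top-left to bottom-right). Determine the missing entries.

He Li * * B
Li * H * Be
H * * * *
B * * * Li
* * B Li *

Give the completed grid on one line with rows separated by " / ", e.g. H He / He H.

He Li Be H B / Li B H He Be / H Be Li B He / B H He Be Li / Be He B Li H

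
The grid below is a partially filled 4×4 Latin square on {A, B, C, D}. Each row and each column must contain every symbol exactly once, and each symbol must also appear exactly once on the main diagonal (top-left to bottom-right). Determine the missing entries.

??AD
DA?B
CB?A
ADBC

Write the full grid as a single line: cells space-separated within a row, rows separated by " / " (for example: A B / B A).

B C A D / D A C B / C B D A / A D B C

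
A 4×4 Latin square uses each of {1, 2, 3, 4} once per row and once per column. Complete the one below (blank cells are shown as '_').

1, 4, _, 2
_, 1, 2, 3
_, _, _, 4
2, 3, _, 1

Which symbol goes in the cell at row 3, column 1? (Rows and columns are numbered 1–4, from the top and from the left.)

3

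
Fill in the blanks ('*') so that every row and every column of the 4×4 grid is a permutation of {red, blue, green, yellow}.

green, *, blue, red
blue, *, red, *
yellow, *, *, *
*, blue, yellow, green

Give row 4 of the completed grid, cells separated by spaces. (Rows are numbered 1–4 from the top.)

red blue yellow green

(r1,c2): row 1 has {red,blue,green}; column 2 has {blue}, so it must be yellow.
(r2,c2): row 2 has {red,blue}; column 2 has {blue,yellow}, so it must be green.
(r2,c4): row 2 has {red,blue,green}; column 4 has {red,green}, so it must be yellow.
(r3,c2): row 3 has {yellow}; column 2 has {blue,green,yellow}, so it must be red.
(r3,c3): row 3 has {red,yellow}; column 3 has {red,blue,yellow}, so it must be green.
(r3,c4): row 3 has {red,green,yellow}; column 4 has {red,green,yellow}, so it must be blue.
(r4,c1): row 4 has {blue,green,yellow}; column 1 has {blue,green,yellow}, so it must be red.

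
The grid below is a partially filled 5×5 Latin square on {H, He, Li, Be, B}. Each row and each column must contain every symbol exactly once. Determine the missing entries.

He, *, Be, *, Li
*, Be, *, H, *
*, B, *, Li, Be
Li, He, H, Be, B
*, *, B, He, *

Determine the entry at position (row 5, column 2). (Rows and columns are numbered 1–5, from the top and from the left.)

Li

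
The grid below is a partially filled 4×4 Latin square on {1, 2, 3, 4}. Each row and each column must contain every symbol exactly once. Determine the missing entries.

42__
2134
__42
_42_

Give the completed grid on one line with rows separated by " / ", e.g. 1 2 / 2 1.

4 2 1 3 / 2 1 3 4 / 1 3 4 2 / 3 4 2 1

(r1,c3) = 1
(r1,c4) = 3
(r3,c2) = 3
(r4,c4) = 1
(r3,c1) = 1
(r4,c1) = 3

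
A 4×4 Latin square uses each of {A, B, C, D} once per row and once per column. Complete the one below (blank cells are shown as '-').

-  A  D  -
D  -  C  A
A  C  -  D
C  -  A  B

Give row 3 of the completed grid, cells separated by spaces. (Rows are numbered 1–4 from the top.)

A C B D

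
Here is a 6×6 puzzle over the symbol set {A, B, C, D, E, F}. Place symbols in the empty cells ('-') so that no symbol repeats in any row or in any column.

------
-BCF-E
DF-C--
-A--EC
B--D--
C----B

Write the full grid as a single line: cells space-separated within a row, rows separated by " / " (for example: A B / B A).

E C B A F D / A B C F D E / D F E C B A / F A D B E C / B E A D C F / C D F E A B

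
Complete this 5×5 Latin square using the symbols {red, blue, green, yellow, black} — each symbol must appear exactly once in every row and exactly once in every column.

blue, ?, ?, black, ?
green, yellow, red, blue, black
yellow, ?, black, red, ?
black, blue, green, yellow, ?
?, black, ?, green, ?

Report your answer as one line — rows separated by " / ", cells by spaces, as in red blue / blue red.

blue red yellow black green / green yellow red blue black / yellow green black red blue / black blue green yellow red / red black blue green yellow

(r1,c3) = yellow
(r3,c2) = green
(r3,c5) = blue
(r4,c5) = red
(r5,c1) = red
(r5,c3) = blue
(r5,c5) = yellow
(r1,c2) = red
(r1,c5) = green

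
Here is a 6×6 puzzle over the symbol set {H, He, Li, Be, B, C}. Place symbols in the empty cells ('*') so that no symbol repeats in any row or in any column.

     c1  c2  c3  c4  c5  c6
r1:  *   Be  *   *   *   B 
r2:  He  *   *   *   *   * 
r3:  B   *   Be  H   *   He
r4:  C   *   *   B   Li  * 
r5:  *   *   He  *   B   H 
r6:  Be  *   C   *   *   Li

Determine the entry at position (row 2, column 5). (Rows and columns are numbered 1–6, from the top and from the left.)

Be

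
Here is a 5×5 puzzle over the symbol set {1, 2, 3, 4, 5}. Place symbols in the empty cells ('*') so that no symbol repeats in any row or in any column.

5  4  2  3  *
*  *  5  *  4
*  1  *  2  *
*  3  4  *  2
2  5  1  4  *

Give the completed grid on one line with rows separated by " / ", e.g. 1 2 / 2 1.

5 4 2 3 1 / 3 2 5 1 4 / 4 1 3 2 5 / 1 3 4 5 2 / 2 5 1 4 3

(r1,c5): row 1 has {2,3,4,5}; column 5 has {2,4}, so it must be 1.
(r2,c2): row 2 has {4,5}; column 2 has {1,3,4,5}, so it must be 2.
(r2,c4): row 2 has {2,4,5}; column 4 has {2,3,4}, so it must be 1.
(r3,c3): row 3 has {1,2}; column 3 has {1,2,4,5}, so it must be 3.
(r3,c5): row 3 has {1,2,3}; column 5 has {1,2,4}, so it must be 5.
(r4,c1): row 4 has {2,3,4}; column 1 has {2,5}, so it must be 1.
(r4,c4): row 4 has {1,2,3,4}; column 4 has {1,2,3,4}, so it must be 5.
(r5,c5): row 5 has {1,2,4,5}; column 5 has {1,2,4,5}, so it must be 3.
(r2,c1): row 2 has {1,2,4,5}; column 1 has {1,2,5}, so it must be 3.
(r3,c1): row 3 has {1,2,3,5}; column 1 has {1,2,3,5}, so it must be 4.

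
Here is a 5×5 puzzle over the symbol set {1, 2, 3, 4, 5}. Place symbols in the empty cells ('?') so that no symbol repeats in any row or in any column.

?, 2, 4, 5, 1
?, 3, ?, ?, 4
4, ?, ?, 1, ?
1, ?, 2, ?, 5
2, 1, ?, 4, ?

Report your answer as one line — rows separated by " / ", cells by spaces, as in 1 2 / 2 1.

(r1,c1) = 3
(r2,c1) = 5
(r2,c3) = 1
(r2,c4) = 2
(r3,c2) = 5
(r3,c3) = 3
(r3,c5) = 2
(r4,c2) = 4
(r4,c4) = 3
(r5,c3) = 5
(r5,c5) = 3

3 2 4 5 1 / 5 3 1 2 4 / 4 5 3 1 2 / 1 4 2 3 5 / 2 1 5 4 3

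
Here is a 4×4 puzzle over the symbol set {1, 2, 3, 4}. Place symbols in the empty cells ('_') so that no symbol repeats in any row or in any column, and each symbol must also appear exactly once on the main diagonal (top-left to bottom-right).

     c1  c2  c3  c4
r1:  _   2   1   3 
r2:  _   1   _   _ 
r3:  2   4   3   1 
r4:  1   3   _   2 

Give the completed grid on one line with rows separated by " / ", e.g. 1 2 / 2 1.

4 2 1 3 / 3 1 2 4 / 2 4 3 1 / 1 3 4 2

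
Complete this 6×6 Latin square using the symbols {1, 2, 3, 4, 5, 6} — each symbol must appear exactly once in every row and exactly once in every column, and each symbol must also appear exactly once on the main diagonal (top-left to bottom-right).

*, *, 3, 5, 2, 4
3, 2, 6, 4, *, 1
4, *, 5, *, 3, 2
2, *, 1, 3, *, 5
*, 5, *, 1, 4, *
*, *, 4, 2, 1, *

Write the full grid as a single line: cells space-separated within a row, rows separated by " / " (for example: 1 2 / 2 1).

1 6 3 5 2 4 / 3 2 6 4 5 1 / 4 1 5 6 3 2 / 2 4 1 3 6 5 / 6 5 2 1 4 3 / 5 3 4 2 1 6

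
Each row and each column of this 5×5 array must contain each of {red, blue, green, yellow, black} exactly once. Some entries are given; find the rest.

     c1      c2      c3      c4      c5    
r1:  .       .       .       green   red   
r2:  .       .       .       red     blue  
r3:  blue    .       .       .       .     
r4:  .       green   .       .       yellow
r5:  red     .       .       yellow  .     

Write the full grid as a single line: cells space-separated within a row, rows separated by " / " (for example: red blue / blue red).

yellow black blue green red / green yellow black red blue / blue red yellow black green / black green red blue yellow / red blue green yellow black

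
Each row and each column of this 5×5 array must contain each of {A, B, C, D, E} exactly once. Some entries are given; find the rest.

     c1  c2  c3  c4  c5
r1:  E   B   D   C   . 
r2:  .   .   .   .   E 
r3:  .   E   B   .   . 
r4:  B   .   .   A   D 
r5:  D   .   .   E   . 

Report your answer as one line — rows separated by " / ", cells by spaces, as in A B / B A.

(r1,c5) = A
(r3,c4) = D
(r3,c5) = C
(r4,c2) = C
(r4,c3) = E
(r5,c2) = A
(r5,c3) = C
(r5,c5) = B
(r2,c2) = D
(r2,c3) = A
(r2,c4) = B
(r3,c1) = A
(r2,c1) = C

E B D C A / C D A B E / A E B D C / B C E A D / D A C E B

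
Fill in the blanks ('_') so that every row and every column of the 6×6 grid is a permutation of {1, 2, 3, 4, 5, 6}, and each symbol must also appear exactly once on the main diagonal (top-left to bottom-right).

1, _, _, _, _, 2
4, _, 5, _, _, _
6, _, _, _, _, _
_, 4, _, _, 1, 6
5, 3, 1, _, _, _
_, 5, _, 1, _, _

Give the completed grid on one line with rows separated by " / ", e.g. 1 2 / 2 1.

1 6 3 4 5 2 / 4 2 5 6 3 1 / 6 1 4 3 2 5 / 3 4 2 5 1 6 / 5 3 1 2 6 4 / 2 5 6 1 4 3

(r1,c2): row 1 has {1,2}; column 2 has {3,4,5}, so it must be 6.
(r2,c2): row 2 has {4,5}; column 2 has {3,4,5,6}; the diagonal has {1}, so it must be 2.
(r3,c2): row 3 has {6}; column 2 has {2,3,4,5,6}, so it must be 1.
(r5,c6): row 5 has {1,3,5}; column 6 has {2,6}, so it must be 4.
(r6,c6): row 6 has {1,5}; column 6 has {2,4,6}; the diagonal has {1,2}, so it must be 3.
(r2,c6): row 2 has {2,4,5}; column 6 has {2,3,4,6}, so it must be 1.
(r3,c3): row 3 has {1,6}; column 3 has {1,5}; the diagonal has {1,2,3}, so it must be 4.
(r3,c6): row 3 has {1,4,6}; column 6 has {1,2,3,4,6}, so it must be 5.
(r4,c4): row 4 has {1,4,6}; column 4 has {1}; the diagonal has {1,2,3,4}, so it must be 5.
(r5,c5): row 5 has {1,3,4,5}; column 5 has {1}; the diagonal has {1,2,3,4,5}, so it must be 6.
(r6,c1): row 6 has {1,3,5}; column 1 has {1,4,5,6}, so it must be 2.
(r6,c3): row 6 has {1,2,3,5}; column 3 has {1,4,5}, so it must be 6.
(r6,c5): row 6 has {1,2,3,5,6}; column 5 has {1,6}, so it must be 4.
(r1,c3): row 1 has {1,2,6}; column 3 has {1,4,5,6}, so it must be 3.
(r1,c4): row 1 has {1,2,3,6}; column 4 has {1,5}, so it must be 4.
(r1,c5): row 1 has {1,2,3,4,6}; column 5 has {1,4,6}, so it must be 5.
(r2,c5): row 2 has {1,2,4,5}; column 5 has {1,4,5,6}, so it must be 3.
(r3,c5): row 3 has {1,4,5,6}; column 5 has {1,3,4,5,6}, so it must be 2.
(r4,c1): row 4 has {1,4,5,6}; column 1 has {1,2,4,5,6}, so it must be 3.
(r4,c3): row 4 has {1,3,4,5,6}; column 3 has {1,3,4,5,6}, so it must be 2.
(r5,c4): row 5 has {1,3,4,5,6}; column 4 has {1,4,5}, so it must be 2.
(r2,c4): row 2 has {1,2,3,4,5}; column 4 has {1,2,4,5}, so it must be 6.
(r3,c4): row 3 has {1,2,4,5,6}; column 4 has {1,2,4,5,6}, so it must be 3.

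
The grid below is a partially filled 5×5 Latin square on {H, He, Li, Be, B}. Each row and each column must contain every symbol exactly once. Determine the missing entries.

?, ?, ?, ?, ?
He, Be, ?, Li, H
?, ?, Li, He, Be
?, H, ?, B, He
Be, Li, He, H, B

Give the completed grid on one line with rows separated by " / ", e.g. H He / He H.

B He H Be Li / He Be B Li H / H B Li He Be / Li H Be B He / Be Li He H B

(r1,c4) = Be
(r1,c5) = Li
(r2,c3) = B
(r3,c2) = B
(r4,c1) = Li
(r4,c3) = Be
(r1,c2) = He
(r1,c3) = H
(r3,c1) = H
(r1,c1) = B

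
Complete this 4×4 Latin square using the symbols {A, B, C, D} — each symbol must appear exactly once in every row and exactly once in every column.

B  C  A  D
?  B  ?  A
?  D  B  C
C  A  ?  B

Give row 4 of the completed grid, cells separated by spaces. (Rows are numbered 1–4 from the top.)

C A D B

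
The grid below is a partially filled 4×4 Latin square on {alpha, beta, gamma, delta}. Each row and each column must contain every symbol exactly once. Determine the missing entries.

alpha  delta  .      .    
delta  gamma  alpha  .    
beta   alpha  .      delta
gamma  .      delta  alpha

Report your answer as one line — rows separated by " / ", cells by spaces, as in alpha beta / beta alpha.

(r2,c4) = beta
(r3,c3) = gamma
(r4,c2) = beta
(r1,c3) = beta
(r1,c4) = gamma

alpha delta beta gamma / delta gamma alpha beta / beta alpha gamma delta / gamma beta delta alpha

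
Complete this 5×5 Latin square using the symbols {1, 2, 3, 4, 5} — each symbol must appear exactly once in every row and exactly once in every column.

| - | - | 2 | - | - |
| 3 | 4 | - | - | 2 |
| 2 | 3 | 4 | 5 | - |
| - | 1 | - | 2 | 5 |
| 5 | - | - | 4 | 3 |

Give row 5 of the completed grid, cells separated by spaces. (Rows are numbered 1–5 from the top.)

(r1,c2): row 1 has {2}; column 2 has {1,3,4}, so it must be 5.
(r2,c4): row 2 has {2,3,4}; column 4 has {2,4,5}, so it must be 1.
(r3,c5): row 3 has {2,3,4,5}; column 5 has {2,3,5}, so it must be 1.
(r4,c1): row 4 has {1,2,5}; column 1 has {2,3,5}, so it must be 4.
(r4,c3): row 4 has {1,2,4,5}; column 3 has {2,4}, so it must be 3.
(r5,c2): row 5 has {3,4,5}; column 2 has {1,3,4,5}, so it must be 2.
(r5,c3): row 5 has {2,3,4,5}; column 3 has {2,3,4}, so it must be 1.

5 2 1 4 3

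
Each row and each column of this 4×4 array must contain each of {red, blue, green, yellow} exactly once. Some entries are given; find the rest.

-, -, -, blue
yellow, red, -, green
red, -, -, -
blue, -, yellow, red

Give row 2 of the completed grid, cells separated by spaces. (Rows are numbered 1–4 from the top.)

yellow red blue green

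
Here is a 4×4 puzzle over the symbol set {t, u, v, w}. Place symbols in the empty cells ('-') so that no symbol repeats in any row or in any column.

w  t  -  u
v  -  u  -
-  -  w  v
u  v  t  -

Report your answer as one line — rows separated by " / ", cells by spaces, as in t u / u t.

(r1,c3): row 1 has {t,u,w}; column 3 has {t,u,w}, so it must be v.
(r2,c2): row 2 has {u,v}; column 2 has {t,v}, so it must be w.
(r2,c4): row 2 has {u,v,w}; column 4 has {u,v}, so it must be t.
(r3,c1): row 3 has {v,w}; column 1 has {u,v,w}, so it must be t.
(r3,c2): row 3 has {t,v,w}; column 2 has {t,v,w}, so it must be u.
(r4,c4): row 4 has {t,u,v}; column 4 has {t,u,v}, so it must be w.

w t v u / v w u t / t u w v / u v t w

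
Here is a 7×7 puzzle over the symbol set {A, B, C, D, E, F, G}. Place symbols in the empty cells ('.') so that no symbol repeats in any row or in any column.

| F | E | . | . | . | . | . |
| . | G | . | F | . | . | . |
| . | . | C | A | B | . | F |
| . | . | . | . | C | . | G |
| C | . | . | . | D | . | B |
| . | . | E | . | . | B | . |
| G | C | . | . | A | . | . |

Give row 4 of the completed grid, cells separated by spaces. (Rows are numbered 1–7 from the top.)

(r1,c5): row 1 has {E,F}; column 5 has {A,B,C,D}, so it must be G.
(r2,c5): row 2 has {F,G}; column 5 has {A,B,C,D,G}, so it must be E.
(r3,c2): row 3 has {A,B,C,F}; column 2 has {C,E,G}, so it must be D.
(r6,c5): row 6 has {B,E}; column 5 has {A,B,C,D,E,G}, so it must be F.
(r3,c1): row 3 has {A,B,C,D,F}; column 1 has {C,F,G}, so it must be E.
(r3,c6): row 3 has {A,B,C,D,E,F}; column 6 has {B}, so it must be G.
(r6,c2): row 6 has {B,E,F}; column 2 has {C,D,E,G}, so it must be A.
(r5,c2): row 5 has {B,C,D}; column 2 has {A,C,D,E,G}, so it must be F.
(r6,c1): row 6 has {A,B,E,F}; column 1 has {C,E,F,G}, so it must be D.
(r6,c7): row 6 has {A,B,D,E,F}; column 7 has {B,F,G}, so it must be C.
(r4,c2): row 4 has {C,G}; column 2 has {A,C,D,E,F,G}, so it must be B.
(r6,c4): row 6 has {A,B,C,D,E,F}; column 4 has {A,F}, so it must be G.
(r4,c1): row 4 has {B,C,G}; column 1 has {C,D,E,F,G}, so it must be A.
(r5,c4): row 5 has {B,C,D,F}; column 4 has {A,F,G}, so it must be E.
(r5,c6): row 5 has {B,C,D,E,F}; column 6 has {B,G}, so it must be A.
(r2,c1): row 2 has {E,F,G}; column 1 has {A,C,D,E,F,G}, so it must be B.
(r4,c4): row 4 has {A,B,C,G}; column 4 has {A,E,F,G}, so it must be D.
(r5,c3): row 5 has {A,B,C,D,E,F}; column 3 has {C,E}, so it must be G.
(r7,c4): row 7 has {A,C,G}; column 4 has {A,D,E,F,G}, so it must be B.
(r1,c4): row 1 has {E,F,G}; column 4 has {A,B,D,E,F,G}, so it must be C.
(r1,c6): row 1 has {C,E,F,G}; column 6 has {A,B,G}, so it must be D.
(r1,c7): row 1 has {C,D,E,F,G}; column 7 has {B,C,F,G}, so it must be A.
(r2,c6): row 2 has {B,E,F,G}; column 6 has {A,B,D,G}, so it must be C.
(r2,c7): row 2 has {B,C,E,F,G}; column 7 has {A,B,C,F,G}, so it must be D.
(r4,c3): row 4 has {A,B,C,D,G}; column 3 has {C,E,G}, so it must be F.
(r4,c6): row 4 has {A,B,C,D,F,G}; column 6 has {A,B,C,D,G}, so it must be E.

A B F D C E G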